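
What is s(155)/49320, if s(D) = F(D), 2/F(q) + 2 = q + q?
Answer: 1/7595280 ≈ 1.3166e-7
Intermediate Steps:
F(q) = 2/(-2 + 2*q) (F(q) = 2/(-2 + (q + q)) = 2/(-2 + 2*q))
s(D) = 1/(-1 + D)
s(155)/49320 = 1/((-1 + 155)*49320) = (1/49320)/154 = (1/154)*(1/49320) = 1/7595280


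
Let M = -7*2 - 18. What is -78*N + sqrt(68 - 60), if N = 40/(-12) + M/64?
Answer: 299 + 2*sqrt(2) ≈ 301.83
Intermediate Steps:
M = -32 (M = -14 - 18 = -32)
N = -23/6 (N = 40/(-12) - 32/64 = 40*(-1/12) - 32*1/64 = -10/3 - 1/2 = -23/6 ≈ -3.8333)
-78*N + sqrt(68 - 60) = -78*(-23/6) + sqrt(68 - 60) = 299 + sqrt(8) = 299 + 2*sqrt(2)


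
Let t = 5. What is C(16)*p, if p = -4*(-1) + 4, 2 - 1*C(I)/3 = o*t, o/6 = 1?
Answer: -672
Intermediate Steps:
o = 6 (o = 6*1 = 6)
C(I) = -84 (C(I) = 6 - 18*5 = 6 - 3*30 = 6 - 90 = -84)
p = 8 (p = 4 + 4 = 8)
C(16)*p = -84*8 = -672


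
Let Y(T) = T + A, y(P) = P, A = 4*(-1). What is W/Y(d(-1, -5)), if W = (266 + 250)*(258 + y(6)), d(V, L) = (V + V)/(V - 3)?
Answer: -272448/7 ≈ -38921.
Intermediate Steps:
A = -4
d(V, L) = 2*V/(-3 + V) (d(V, L) = (2*V)/(-3 + V) = 2*V/(-3 + V))
W = 136224 (W = (266 + 250)*(258 + 6) = 516*264 = 136224)
Y(T) = -4 + T (Y(T) = T - 4 = -4 + T)
W/Y(d(-1, -5)) = 136224/(-4 + 2*(-1)/(-3 - 1)) = 136224/(-4 + 2*(-1)/(-4)) = 136224/(-4 + 2*(-1)*(-1/4)) = 136224/(-4 + 1/2) = 136224/(-7/2) = 136224*(-2/7) = -272448/7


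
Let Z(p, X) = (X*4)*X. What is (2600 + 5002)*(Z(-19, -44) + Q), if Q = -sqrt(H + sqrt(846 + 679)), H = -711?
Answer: 58869888 - 7602*sqrt(-711 + 5*sqrt(61)) ≈ 5.887e+7 - 1.9706e+5*I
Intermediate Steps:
Z(p, X) = 4*X**2 (Z(p, X) = (4*X)*X = 4*X**2)
Q = -sqrt(-711 + 5*sqrt(61)) (Q = -sqrt(-711 + sqrt(846 + 679)) = -sqrt(-711 + sqrt(1525)) = -sqrt(-711 + 5*sqrt(61)) ≈ -25.922*I)
(2600 + 5002)*(Z(-19, -44) + Q) = (2600 + 5002)*(4*(-44)**2 - I*sqrt(711 - 5*sqrt(61))) = 7602*(4*1936 - I*sqrt(711 - 5*sqrt(61))) = 7602*(7744 - I*sqrt(711 - 5*sqrt(61))) = 58869888 - 7602*I*sqrt(711 - 5*sqrt(61))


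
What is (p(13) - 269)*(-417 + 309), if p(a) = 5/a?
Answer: 377136/13 ≈ 29010.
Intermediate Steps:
(p(13) - 269)*(-417 + 309) = (5/13 - 269)*(-417 + 309) = (5*(1/13) - 269)*(-108) = (5/13 - 269)*(-108) = -3492/13*(-108) = 377136/13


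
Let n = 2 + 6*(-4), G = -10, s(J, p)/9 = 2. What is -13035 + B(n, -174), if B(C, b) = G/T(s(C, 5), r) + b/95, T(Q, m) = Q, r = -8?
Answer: -11146966/855 ≈ -13037.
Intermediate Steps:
s(J, p) = 18 (s(J, p) = 9*2 = 18)
n = -22 (n = 2 - 24 = -22)
B(C, b) = -5/9 + b/95 (B(C, b) = -10/18 + b/95 = -10*1/18 + b*(1/95) = -5/9 + b/95)
-13035 + B(n, -174) = -13035 + (-5/9 + (1/95)*(-174)) = -13035 + (-5/9 - 174/95) = -13035 - 2041/855 = -11146966/855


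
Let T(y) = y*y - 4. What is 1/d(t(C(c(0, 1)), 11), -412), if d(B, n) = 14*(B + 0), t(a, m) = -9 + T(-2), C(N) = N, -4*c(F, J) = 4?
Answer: -1/126 ≈ -0.0079365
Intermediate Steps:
c(F, J) = -1 (c(F, J) = -1/4*4 = -1)
T(y) = -4 + y**2 (T(y) = y**2 - 4 = -4 + y**2)
t(a, m) = -9 (t(a, m) = -9 + (-4 + (-2)**2) = -9 + (-4 + 4) = -9 + 0 = -9)
d(B, n) = 14*B
1/d(t(C(c(0, 1)), 11), -412) = 1/(14*(-9)) = 1/(-126) = -1/126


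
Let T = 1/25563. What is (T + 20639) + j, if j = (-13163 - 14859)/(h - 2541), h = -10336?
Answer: 6794554025152/329174751 ≈ 20641.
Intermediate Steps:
j = 28022/12877 (j = (-13163 - 14859)/(-10336 - 2541) = -28022/(-12877) = -28022*(-1/12877) = 28022/12877 ≈ 2.1761)
T = 1/25563 ≈ 3.9119e-5
(T + 20639) + j = (1/25563 + 20639) + 28022/12877 = 527594758/25563 + 28022/12877 = 6794554025152/329174751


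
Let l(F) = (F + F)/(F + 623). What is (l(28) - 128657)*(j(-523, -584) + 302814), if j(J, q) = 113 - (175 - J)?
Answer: -1205399364099/31 ≈ -3.8884e+10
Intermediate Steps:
j(J, q) = -62 + J (j(J, q) = 113 + (-175 + J) = -62 + J)
l(F) = 2*F/(623 + F) (l(F) = (2*F)/(623 + F) = 2*F/(623 + F))
(l(28) - 128657)*(j(-523, -584) + 302814) = (2*28/(623 + 28) - 128657)*((-62 - 523) + 302814) = (2*28/651 - 128657)*(-585 + 302814) = (2*28*(1/651) - 128657)*302229 = (8/93 - 128657)*302229 = -11965093/93*302229 = -1205399364099/31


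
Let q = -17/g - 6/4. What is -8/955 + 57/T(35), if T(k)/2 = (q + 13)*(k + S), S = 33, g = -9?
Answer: 358811/15650540 ≈ 0.022926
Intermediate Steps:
q = 7/18 (q = -17/(-9) - 6/4 = -17*(-⅑) - 6*¼ = 17/9 - 3/2 = 7/18 ≈ 0.38889)
T(k) = 2651/3 + 241*k/9 (T(k) = 2*((7/18 + 13)*(k + 33)) = 2*(241*(33 + k)/18) = 2*(2651/6 + 241*k/18) = 2651/3 + 241*k/9)
-8/955 + 57/T(35) = -8/955 + 57/(2651/3 + (241/9)*35) = -8*1/955 + 57/(2651/3 + 8435/9) = -8/955 + 57/(16388/9) = -8/955 + 57*(9/16388) = -8/955 + 513/16388 = 358811/15650540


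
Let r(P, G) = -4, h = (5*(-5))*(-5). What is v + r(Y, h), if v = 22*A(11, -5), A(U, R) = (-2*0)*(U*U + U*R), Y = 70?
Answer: -4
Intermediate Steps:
h = 125 (h = -25*(-5) = 125)
A(U, R) = 0 (A(U, R) = 0*(U² + R*U) = 0)
v = 0 (v = 22*0 = 0)
v + r(Y, h) = 0 - 4 = -4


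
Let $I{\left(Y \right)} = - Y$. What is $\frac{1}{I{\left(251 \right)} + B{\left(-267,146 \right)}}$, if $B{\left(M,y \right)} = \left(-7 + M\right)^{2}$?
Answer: $\frac{1}{74825} \approx 1.3365 \cdot 10^{-5}$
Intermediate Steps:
$\frac{1}{I{\left(251 \right)} + B{\left(-267,146 \right)}} = \frac{1}{\left(-1\right) 251 + \left(-7 - 267\right)^{2}} = \frac{1}{-251 + \left(-274\right)^{2}} = \frac{1}{-251 + 75076} = \frac{1}{74825}$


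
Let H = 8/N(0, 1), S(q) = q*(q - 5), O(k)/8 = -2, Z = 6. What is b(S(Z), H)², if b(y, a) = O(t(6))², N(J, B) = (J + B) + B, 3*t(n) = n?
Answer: 65536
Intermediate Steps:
t(n) = n/3
N(J, B) = J + 2*B (N(J, B) = (B + J) + B = J + 2*B)
O(k) = -16 (O(k) = 8*(-2) = -16)
S(q) = q*(-5 + q)
H = 4 (H = 8/(0 + 2*1) = 8/(0 + 2) = 8/2 = 8*(½) = 4)
b(y, a) = 256 (b(y, a) = (-16)² = 256)
b(S(Z), H)² = 256² = 65536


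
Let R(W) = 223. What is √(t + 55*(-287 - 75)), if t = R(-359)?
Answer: I*√19687 ≈ 140.31*I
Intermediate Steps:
t = 223
√(t + 55*(-287 - 75)) = √(223 + 55*(-287 - 75)) = √(223 + 55*(-362)) = √(223 - 19910) = √(-19687) = I*√19687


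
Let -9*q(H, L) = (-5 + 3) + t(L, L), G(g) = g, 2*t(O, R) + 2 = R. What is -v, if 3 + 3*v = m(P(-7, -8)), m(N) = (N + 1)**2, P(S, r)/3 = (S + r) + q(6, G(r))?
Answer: -15598/27 ≈ -577.70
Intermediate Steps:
t(O, R) = -1 + R/2
q(H, L) = 1/3 - L/18 (q(H, L) = -((-5 + 3) + (-1 + L/2))/9 = -(-2 + (-1 + L/2))/9 = -(-3 + L/2)/9 = 1/3 - L/18)
P(S, r) = 1 + 3*S + 17*r/6 (P(S, r) = 3*((S + r) + (1/3 - r/18)) = 3*(1/3 + S + 17*r/18) = 1 + 3*S + 17*r/6)
m(N) = (1 + N)**2
v = 15598/27 (v = -1 + (1 + (1 + 3*(-7) + (17/6)*(-8)))**2/3 = -1 + (1 + (1 - 21 - 68/3))**2/3 = -1 + (1 - 128/3)**2/3 = -1 + (-125/3)**2/3 = -1 + (1/3)*(15625/9) = -1 + 15625/27 = 15598/27 ≈ 577.70)
-v = -1*15598/27 = -15598/27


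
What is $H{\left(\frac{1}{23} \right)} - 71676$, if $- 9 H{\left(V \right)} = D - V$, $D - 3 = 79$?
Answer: $- \frac{14838817}{207} \approx -71685.0$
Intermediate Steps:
$D = 82$ ($D = 3 + 79 = 82$)
$H{\left(V \right)} = - \frac{82}{9} + \frac{V}{9}$ ($H{\left(V \right)} = - \frac{82 - V}{9} = - \frac{82}{9} + \frac{V}{9}$)
$H{\left(\frac{1}{23} \right)} - 71676 = \left(- \frac{82}{9} + \frac{1}{9 \cdot 23}\right) - 71676 = \left(- \frac{82}{9} + \frac{1}{9} \cdot \frac{1}{23}\right) - 71676 = \left(- \frac{82}{9} + \frac{1}{207}\right) - 71676 = - \frac{1885}{207} - 71676 = - \frac{14838817}{207}$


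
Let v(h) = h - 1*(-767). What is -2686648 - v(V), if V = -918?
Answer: -2686497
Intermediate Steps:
v(h) = 767 + h (v(h) = h + 767 = 767 + h)
-2686648 - v(V) = -2686648 - (767 - 918) = -2686648 - 1*(-151) = -2686648 + 151 = -2686497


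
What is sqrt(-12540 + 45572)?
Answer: 2*sqrt(8258) ≈ 181.75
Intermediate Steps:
sqrt(-12540 + 45572) = sqrt(33032) = 2*sqrt(8258)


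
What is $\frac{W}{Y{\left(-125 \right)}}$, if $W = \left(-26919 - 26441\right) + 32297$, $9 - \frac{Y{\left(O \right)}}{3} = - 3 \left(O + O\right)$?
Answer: $\frac{7021}{741} \approx 9.475$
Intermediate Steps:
$Y{\left(O \right)} = 27 + 18 O$ ($Y{\left(O \right)} = 27 - 3 \left(- 3 \left(O + O\right)\right) = 27 - 3 \left(- 3 \cdot 2 O\right) = 27 - 3 \left(- 6 O\right) = 27 + 18 O$)
$W = -21063$ ($W = -53360 + 32297 = -21063$)
$\frac{W}{Y{\left(-125 \right)}} = - \frac{21063}{27 + 18 \left(-125\right)} = - \frac{21063}{27 - 2250} = - \frac{21063}{-2223} = \left(-21063\right) \left(- \frac{1}{2223}\right) = \frac{7021}{741}$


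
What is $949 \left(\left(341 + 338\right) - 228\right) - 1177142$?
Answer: $-749143$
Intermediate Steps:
$949 \left(\left(341 + 338\right) - 228\right) - 1177142 = 949 \left(679 - 228\right) - 1177142 = 949 \cdot 451 - 1177142 = 427999 - 1177142 = -749143$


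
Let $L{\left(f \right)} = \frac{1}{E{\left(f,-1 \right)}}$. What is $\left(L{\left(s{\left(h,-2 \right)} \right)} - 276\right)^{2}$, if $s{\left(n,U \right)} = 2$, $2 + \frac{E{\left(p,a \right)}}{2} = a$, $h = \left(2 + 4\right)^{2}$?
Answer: $\frac{2745649}{36} \approx 76268.0$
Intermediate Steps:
$h = 36$ ($h = 6^{2} = 36$)
$E{\left(p,a \right)} = -4 + 2 a$
$L{\left(f \right)} = - \frac{1}{6}$ ($L{\left(f \right)} = \frac{1}{-4 + 2 \left(-1\right)} = \frac{1}{-4 - 2} = \frac{1}{-6} = - \frac{1}{6}$)
$\left(L{\left(s{\left(h,-2 \right)} \right)} - 276\right)^{2} = \left(- \frac{1}{6} - 276\right)^{2} = \left(- \frac{1657}{6}\right)^{2} = \frac{2745649}{36}$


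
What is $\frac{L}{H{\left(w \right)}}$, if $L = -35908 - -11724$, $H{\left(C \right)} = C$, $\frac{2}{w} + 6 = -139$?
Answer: $1753340$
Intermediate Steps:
$w = - \frac{2}{145}$ ($w = \frac{2}{-6 - 139} = \frac{2}{-145} = 2 \left(- \frac{1}{145}\right) = - \frac{2}{145} \approx -0.013793$)
$L = -24184$ ($L = -35908 + 11724 = -24184$)
$\frac{L}{H{\left(w \right)}} = - \frac{24184}{- \frac{2}{145}} = \left(-24184\right) \left(- \frac{145}{2}\right) = 1753340$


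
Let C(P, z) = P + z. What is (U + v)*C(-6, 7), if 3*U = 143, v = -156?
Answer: -325/3 ≈ -108.33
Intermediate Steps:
U = 143/3 (U = (1/3)*143 = 143/3 ≈ 47.667)
(U + v)*C(-6, 7) = (143/3 - 156)*(-6 + 7) = -325/3*1 = -325/3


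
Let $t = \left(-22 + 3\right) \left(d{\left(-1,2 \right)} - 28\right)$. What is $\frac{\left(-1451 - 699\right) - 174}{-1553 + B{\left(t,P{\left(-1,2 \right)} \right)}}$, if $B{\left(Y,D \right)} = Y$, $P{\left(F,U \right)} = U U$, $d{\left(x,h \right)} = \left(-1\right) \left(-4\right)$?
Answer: $\frac{2324}{1097} \approx 2.1185$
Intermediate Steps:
$d{\left(x,h \right)} = 4$
$t = 456$ ($t = \left(-22 + 3\right) \left(4 - 28\right) = \left(-19\right) \left(-24\right) = 456$)
$P{\left(F,U \right)} = U^{2}$
$\frac{\left(-1451 - 699\right) - 174}{-1553 + B{\left(t,P{\left(-1,2 \right)} \right)}} = \frac{\left(-1451 - 699\right) - 174}{-1553 + 456} = \frac{-2150 - 174}{-1097} = \left(-2324\right) \left(- \frac{1}{1097}\right) = \frac{2324}{1097}$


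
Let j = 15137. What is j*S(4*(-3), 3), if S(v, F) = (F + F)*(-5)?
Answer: -454110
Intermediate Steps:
S(v, F) = -10*F (S(v, F) = (2*F)*(-5) = -10*F)
j*S(4*(-3), 3) = 15137*(-10*3) = 15137*(-30) = -454110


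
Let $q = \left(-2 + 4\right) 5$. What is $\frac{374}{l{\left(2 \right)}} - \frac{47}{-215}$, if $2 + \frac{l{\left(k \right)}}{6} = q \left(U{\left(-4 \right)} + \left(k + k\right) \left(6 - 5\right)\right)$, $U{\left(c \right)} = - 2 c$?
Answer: $\frac{56843}{76110} \approx 0.74685$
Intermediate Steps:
$q = 10$ ($q = 2 \cdot 5 = 10$)
$l{\left(k \right)} = 468 + 120 k$ ($l{\left(k \right)} = -12 + 6 \cdot 10 \left(\left(-2\right) \left(-4\right) + \left(k + k\right) \left(6 - 5\right)\right) = -12 + 6 \cdot 10 \left(8 + 2 k 1\right) = -12 + 6 \cdot 10 \left(8 + 2 k\right) = -12 + 6 \left(80 + 20 k\right) = -12 + \left(480 + 120 k\right) = 468 + 120 k$)
$\frac{374}{l{\left(2 \right)}} - \frac{47}{-215} = \frac{374}{468 + 120 \cdot 2} - \frac{47}{-215} = \frac{374}{468 + 240} - - \frac{47}{215} = \frac{374}{708} + \frac{47}{215} = 374 \cdot \frac{1}{708} + \frac{47}{215} = \frac{187}{354} + \frac{47}{215} = \frac{56843}{76110}$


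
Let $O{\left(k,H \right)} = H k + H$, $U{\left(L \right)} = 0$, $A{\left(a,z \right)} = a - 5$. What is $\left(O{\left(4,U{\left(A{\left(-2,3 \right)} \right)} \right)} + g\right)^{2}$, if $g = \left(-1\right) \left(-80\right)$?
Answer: $6400$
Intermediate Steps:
$A{\left(a,z \right)} = -5 + a$
$O{\left(k,H \right)} = H + H k$
$g = 80$
$\left(O{\left(4,U{\left(A{\left(-2,3 \right)} \right)} \right)} + g\right)^{2} = \left(0 \left(1 + 4\right) + 80\right)^{2} = \left(0 \cdot 5 + 80\right)^{2} = \left(0 + 80\right)^{2} = 80^{2} = 6400$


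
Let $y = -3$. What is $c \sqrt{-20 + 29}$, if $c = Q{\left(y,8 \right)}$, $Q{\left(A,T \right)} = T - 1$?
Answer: $21$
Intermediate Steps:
$Q{\left(A,T \right)} = -1 + T$ ($Q{\left(A,T \right)} = T - 1 = -1 + T$)
$c = 7$ ($c = -1 + 8 = 7$)
$c \sqrt{-20 + 29} = 7 \sqrt{-20 + 29} = 7 \sqrt{9} = 7 \cdot 3 = 21$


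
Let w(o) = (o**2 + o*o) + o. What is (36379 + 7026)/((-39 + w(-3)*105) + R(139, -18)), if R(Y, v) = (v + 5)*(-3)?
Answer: 8681/315 ≈ 27.559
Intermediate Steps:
R(Y, v) = -15 - 3*v (R(Y, v) = (5 + v)*(-3) = -15 - 3*v)
w(o) = o + 2*o**2 (w(o) = (o**2 + o**2) + o = 2*o**2 + o = o + 2*o**2)
(36379 + 7026)/((-39 + w(-3)*105) + R(139, -18)) = (36379 + 7026)/((-39 - 3*(1 + 2*(-3))*105) + (-15 - 3*(-18))) = 43405/((-39 - 3*(1 - 6)*105) + (-15 + 54)) = 43405/((-39 - 3*(-5)*105) + 39) = 43405/((-39 + 15*105) + 39) = 43405/((-39 + 1575) + 39) = 43405/(1536 + 39) = 43405/1575 = 43405*(1/1575) = 8681/315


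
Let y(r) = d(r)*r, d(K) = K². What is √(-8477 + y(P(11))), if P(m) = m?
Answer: 3*I*√794 ≈ 84.534*I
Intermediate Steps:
y(r) = r³ (y(r) = r²*r = r³)
√(-8477 + y(P(11))) = √(-8477 + 11³) = √(-8477 + 1331) = √(-7146) = 3*I*√794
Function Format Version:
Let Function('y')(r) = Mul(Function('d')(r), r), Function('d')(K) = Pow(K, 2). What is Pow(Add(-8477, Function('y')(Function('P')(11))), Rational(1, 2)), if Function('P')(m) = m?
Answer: Mul(3, I, Pow(794, Rational(1, 2))) ≈ Mul(84.534, I)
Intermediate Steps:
Function('y')(r) = Pow(r, 3) (Function('y')(r) = Mul(Pow(r, 2), r) = Pow(r, 3))
Pow(Add(-8477, Function('y')(Function('P')(11))), Rational(1, 2)) = Pow(Add(-8477, Pow(11, 3)), Rational(1, 2)) = Pow(Add(-8477, 1331), Rational(1, 2)) = Pow(-7146, Rational(1, 2)) = Mul(3, I, Pow(794, Rational(1, 2)))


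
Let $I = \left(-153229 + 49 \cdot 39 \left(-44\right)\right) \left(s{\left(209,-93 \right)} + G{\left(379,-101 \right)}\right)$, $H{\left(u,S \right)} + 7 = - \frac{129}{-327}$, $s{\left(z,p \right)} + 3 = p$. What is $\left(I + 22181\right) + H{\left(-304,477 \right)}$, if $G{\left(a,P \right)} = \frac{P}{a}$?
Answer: $\frac{944677810156}{41311} \approx 2.2867 \cdot 10^{7}$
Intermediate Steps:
$s{\left(z,p \right)} = -3 + p$
$H{\left(u,S \right)} = - \frac{720}{109}$ ($H{\left(u,S \right)} = -7 - \frac{129}{-327} = -7 - - \frac{43}{109} = -7 + \frac{43}{109} = - \frac{720}{109}$)
$I = \frac{8658364805}{379}$ ($I = \left(-153229 + 49 \cdot 39 \left(-44\right)\right) \left(\left(-3 - 93\right) - \frac{101}{379}\right) = \left(-153229 + 1911 \left(-44\right)\right) \left(-96 - \frac{101}{379}\right) = \left(-153229 - 84084\right) \left(-96 - \frac{101}{379}\right) = \left(-237313\right) \left(- \frac{36485}{379}\right) = \frac{8658364805}{379} \approx 2.2845 \cdot 10^{7}$)
$\left(I + 22181\right) + H{\left(-304,477 \right)} = \left(\frac{8658364805}{379} + 22181\right) - \frac{720}{109} = \frac{8666771404}{379} - \frac{720}{109} = \frac{944677810156}{41311}$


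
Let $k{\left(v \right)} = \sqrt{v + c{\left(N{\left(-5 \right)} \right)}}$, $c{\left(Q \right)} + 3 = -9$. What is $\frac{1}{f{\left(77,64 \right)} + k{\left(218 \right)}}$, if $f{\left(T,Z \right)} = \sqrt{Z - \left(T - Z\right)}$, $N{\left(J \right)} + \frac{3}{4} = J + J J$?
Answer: $\frac{1}{\sqrt{51} + \sqrt{206}} \approx 0.046524$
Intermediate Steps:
$N{\left(J \right)} = - \frac{3}{4} + J + J^{2}$ ($N{\left(J \right)} = - \frac{3}{4} + \left(J + J J\right) = - \frac{3}{4} + \left(J + J^{2}\right) = - \frac{3}{4} + J + J^{2}$)
$f{\left(T,Z \right)} = \sqrt{- T + 2 Z}$
$c{\left(Q \right)} = -12$ ($c{\left(Q \right)} = -3 - 9 = -12$)
$k{\left(v \right)} = \sqrt{-12 + v}$ ($k{\left(v \right)} = \sqrt{v - 12} = \sqrt{-12 + v}$)
$\frac{1}{f{\left(77,64 \right)} + k{\left(218 \right)}} = \frac{1}{\sqrt{\left(-1\right) 77 + 2 \cdot 64} + \sqrt{-12 + 218}} = \frac{1}{\sqrt{-77 + 128} + \sqrt{206}} = \frac{1}{\sqrt{51} + \sqrt{206}}$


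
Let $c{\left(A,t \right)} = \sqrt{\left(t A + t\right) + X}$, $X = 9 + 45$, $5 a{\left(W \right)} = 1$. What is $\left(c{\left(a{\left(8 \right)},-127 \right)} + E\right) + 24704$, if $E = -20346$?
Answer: $4358 + \frac{2 i \sqrt{615}}{5} \approx 4358.0 + 9.9197 i$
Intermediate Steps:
$a{\left(W \right)} = \frac{1}{5}$ ($a{\left(W \right)} = \frac{1}{5} \cdot 1 = \frac{1}{5}$)
$X = 54$
$c{\left(A,t \right)} = \sqrt{54 + t + A t}$ ($c{\left(A,t \right)} = \sqrt{\left(t A + t\right) + 54} = \sqrt{\left(A t + t\right) + 54} = \sqrt{\left(t + A t\right) + 54} = \sqrt{54 + t + A t}$)
$\left(c{\left(a{\left(8 \right)},-127 \right)} + E\right) + 24704 = \left(\sqrt{54 - 127 + \frac{1}{5} \left(-127\right)} - 20346\right) + 24704 = \left(\sqrt{54 - 127 - \frac{127}{5}} - 20346\right) + 24704 = \left(\sqrt{- \frac{492}{5}} - 20346\right) + 24704 = \left(\frac{2 i \sqrt{615}}{5} - 20346\right) + 24704 = \left(-20346 + \frac{2 i \sqrt{615}}{5}\right) + 24704 = 4358 + \frac{2 i \sqrt{615}}{5}$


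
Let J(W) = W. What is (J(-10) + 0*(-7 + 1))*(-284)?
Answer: 2840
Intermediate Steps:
(J(-10) + 0*(-7 + 1))*(-284) = (-10 + 0*(-7 + 1))*(-284) = (-10 + 0*(-6))*(-284) = (-10 + 0)*(-284) = -10*(-284) = 2840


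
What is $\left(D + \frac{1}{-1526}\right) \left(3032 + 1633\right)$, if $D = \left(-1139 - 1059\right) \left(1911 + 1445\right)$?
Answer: $- \frac{52511669014185}{1526} \approx -3.4411 \cdot 10^{10}$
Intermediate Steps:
$D = -7376488$ ($D = \left(-2198\right) 3356 = -7376488$)
$\left(D + \frac{1}{-1526}\right) \left(3032 + 1633\right) = \left(-7376488 + \frac{1}{-1526}\right) \left(3032 + 1633\right) = \left(-7376488 - \frac{1}{1526}\right) 4665 = \left(- \frac{11256520689}{1526}\right) 4665 = - \frac{52511669014185}{1526}$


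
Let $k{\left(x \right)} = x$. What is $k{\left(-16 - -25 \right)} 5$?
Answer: $45$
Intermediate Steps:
$k{\left(-16 - -25 \right)} 5 = \left(-16 - -25\right) 5 = \left(-16 + 25\right) 5 = 9 \cdot 5 = 45$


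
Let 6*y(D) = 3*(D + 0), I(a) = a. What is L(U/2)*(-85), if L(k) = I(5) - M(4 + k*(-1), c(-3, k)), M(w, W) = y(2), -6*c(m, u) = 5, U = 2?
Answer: -340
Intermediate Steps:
c(m, u) = -⅚ (c(m, u) = -⅙*5 = -⅚)
y(D) = D/2 (y(D) = (3*(D + 0))/6 = (3*D)/6 = D/2)
M(w, W) = 1 (M(w, W) = (½)*2 = 1)
L(k) = 4 (L(k) = 5 - 1*1 = 5 - 1 = 4)
L(U/2)*(-85) = 4*(-85) = -340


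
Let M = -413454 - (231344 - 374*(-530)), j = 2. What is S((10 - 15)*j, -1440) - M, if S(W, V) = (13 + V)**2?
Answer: 2879347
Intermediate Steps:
M = -843018 (M = -413454 - (231344 - 1*(-198220)) = -413454 - (231344 + 198220) = -413454 - 1*429564 = -413454 - 429564 = -843018)
S((10 - 15)*j, -1440) - M = (13 - 1440)**2 - 1*(-843018) = (-1427)**2 + 843018 = 2036329 + 843018 = 2879347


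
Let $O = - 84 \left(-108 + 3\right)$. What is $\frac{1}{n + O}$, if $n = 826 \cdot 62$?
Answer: $\frac{1}{60032} \approx 1.6658 \cdot 10^{-5}$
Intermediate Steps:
$O = 8820$ ($O = \left(-84\right) \left(-105\right) = 8820$)
$n = 51212$
$\frac{1}{n + O} = \frac{1}{51212 + 8820} = \frac{1}{60032}$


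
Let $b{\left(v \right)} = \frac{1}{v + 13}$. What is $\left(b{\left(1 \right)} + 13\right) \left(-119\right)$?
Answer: $- \frac{3111}{2} \approx -1555.5$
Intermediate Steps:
$b{\left(v \right)} = \frac{1}{13 + v}$
$\left(b{\left(1 \right)} + 13\right) \left(-119\right) = \left(\frac{1}{13 + 1} + 13\right) \left(-119\right) = \left(\frac{1}{14} + 13\right) \left(-119\right) = \frac{183}{14} \left(-119\right) = - \frac{3111}{2}$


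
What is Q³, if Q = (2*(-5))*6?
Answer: -216000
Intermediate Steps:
Q = -60 (Q = -10*6 = -60)
Q³ = (-60)³ = -216000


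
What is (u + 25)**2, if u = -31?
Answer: 36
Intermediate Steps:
(u + 25)**2 = (-31 + 25)**2 = (-6)**2 = 36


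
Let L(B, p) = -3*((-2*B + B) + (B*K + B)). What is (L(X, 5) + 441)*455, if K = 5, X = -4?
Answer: 227955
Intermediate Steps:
L(B, p) = -15*B (L(B, p) = -3*((-2*B + B) + (B*5 + B)) = -3*(-B + (5*B + B)) = -3*(-B + 6*B) = -15*B)
(L(X, 5) + 441)*455 = (-15*(-4) + 441)*455 = (60 + 441)*455 = 501*455 = 227955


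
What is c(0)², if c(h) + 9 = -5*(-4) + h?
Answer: 121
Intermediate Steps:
c(h) = 11 + h (c(h) = -9 + (-5*(-4) + h) = -9 + (20 + h) = 11 + h)
c(0)² = (11 + 0)² = 11² = 121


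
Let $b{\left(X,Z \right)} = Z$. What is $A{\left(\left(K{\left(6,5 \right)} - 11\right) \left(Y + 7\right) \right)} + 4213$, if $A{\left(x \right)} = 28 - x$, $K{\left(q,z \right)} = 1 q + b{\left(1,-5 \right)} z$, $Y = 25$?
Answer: $5201$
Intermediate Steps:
$K{\left(q,z \right)} = q - 5 z$ ($K{\left(q,z \right)} = 1 q - 5 z = q - 5 z$)
$A{\left(\left(K{\left(6,5 \right)} - 11\right) \left(Y + 7\right) \right)} + 4213 = \left(28 - \left(\left(6 - 25\right) - 11\right) \left(25 + 7\right)\right) + 4213 = \left(28 - \left(\left(6 - 25\right) - 11\right) 32\right) + 4213 = \left(28 - \left(-19 - 11\right) 32\right) + 4213 = \left(28 - \left(-30\right) 32\right) + 4213 = \left(28 - -960\right) + 4213 = \left(28 + 960\right) + 4213 = 988 + 4213 = 5201$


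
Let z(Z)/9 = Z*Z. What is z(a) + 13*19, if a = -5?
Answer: 472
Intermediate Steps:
z(Z) = 9*Z**2 (z(Z) = 9*(Z*Z) = 9*Z**2)
z(a) + 13*19 = 9*(-5)**2 + 13*19 = 9*25 + 247 = 225 + 247 = 472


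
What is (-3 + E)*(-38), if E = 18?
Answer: -570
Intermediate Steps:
(-3 + E)*(-38) = (-3 + 18)*(-38) = 15*(-38) = -570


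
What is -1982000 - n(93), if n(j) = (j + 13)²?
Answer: -1993236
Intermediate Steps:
n(j) = (13 + j)²
-1982000 - n(93) = -1982000 - (13 + 93)² = -1982000 - 1*106² = -1982000 - 1*11236 = -1982000 - 11236 = -1993236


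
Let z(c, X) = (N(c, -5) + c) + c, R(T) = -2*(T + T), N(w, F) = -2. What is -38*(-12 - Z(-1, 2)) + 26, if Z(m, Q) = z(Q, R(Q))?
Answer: 558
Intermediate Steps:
R(T) = -4*T
z(c, X) = -2 + 2*c (z(c, X) = (-2 + c) + c = -2 + 2*c)
Z(m, Q) = -2 + 2*Q
-38*(-12 - Z(-1, 2)) + 26 = -38*(-12 - (-2 + 2*2)) + 26 = -38*(-12 - (-2 + 4)) + 26 = -38*(-12 - 1*2) + 26 = -38*(-12 - 2) + 26 = -38*(-14) + 26 = 532 + 26 = 558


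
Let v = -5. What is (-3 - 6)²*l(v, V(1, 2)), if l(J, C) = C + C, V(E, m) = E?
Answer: 162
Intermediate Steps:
l(J, C) = 2*C
(-3 - 6)²*l(v, V(1, 2)) = (-3 - 6)²*(2*1) = (-9)²*2 = 81*2 = 162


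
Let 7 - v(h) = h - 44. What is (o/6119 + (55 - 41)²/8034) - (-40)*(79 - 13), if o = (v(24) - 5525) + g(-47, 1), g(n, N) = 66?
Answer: 64870040038/24580023 ≈ 2639.1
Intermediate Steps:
v(h) = 51 - h (v(h) = 7 - (h - 44) = 7 - (-44 + h) = 7 + (44 - h) = 51 - h)
o = -5432 (o = ((51 - 1*24) - 5525) + 66 = ((51 - 24) - 5525) + 66 = (27 - 5525) + 66 = -5498 + 66 = -5432)
(o/6119 + (55 - 41)²/8034) - (-40)*(79 - 13) = (-5432/6119 + (55 - 41)²/8034) - (-40)*(79 - 13) = (-5432*1/6119 + 14²*(1/8034)) - (-40)*66 = (-5432/6119 + 196*(1/8034)) - 1*(-2640) = (-5432/6119 + 98/4017) + 2640 = -21220682/24580023 + 2640 = 64870040038/24580023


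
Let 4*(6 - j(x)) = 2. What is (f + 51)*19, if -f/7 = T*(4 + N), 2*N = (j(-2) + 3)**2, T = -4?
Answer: 44631/2 ≈ 22316.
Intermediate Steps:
j(x) = 11/2 (j(x) = 6 - 1/4*2 = 6 - 1/2 = 11/2)
N = 289/8 (N = (11/2 + 3)**2/2 = (17/2)**2/2 = (1/2)*(289/4) = 289/8 ≈ 36.125)
f = 2247/2 (f = -(-28)*(4 + 289/8) = -(-28)*321/8 = -7*(-321/2) = 2247/2 ≈ 1123.5)
(f + 51)*19 = (2247/2 + 51)*19 = (2349/2)*19 = 44631/2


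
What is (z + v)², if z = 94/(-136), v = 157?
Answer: 112975641/4624 ≈ 24432.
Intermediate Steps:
z = -47/68 (z = 94*(-1/136) = -47/68 ≈ -0.69118)
(z + v)² = (-47/68 + 157)² = (10629/68)² = 112975641/4624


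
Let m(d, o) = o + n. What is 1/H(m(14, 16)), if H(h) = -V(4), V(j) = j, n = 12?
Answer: -1/4 ≈ -0.25000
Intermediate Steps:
m(d, o) = 12 + o (m(d, o) = o + 12 = 12 + o)
H(h) = -4 (H(h) = -1*4 = -4)
1/H(m(14, 16)) = 1/(-4) = -1/4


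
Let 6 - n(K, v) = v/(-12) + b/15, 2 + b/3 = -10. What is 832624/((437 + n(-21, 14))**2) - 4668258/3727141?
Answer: 1955119222634478/668945809367869 ≈ 2.9227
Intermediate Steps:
b = -36 (b = -6 + 3*(-10) = -6 - 30 = -36)
n(K, v) = 42/5 + v/12 (n(K, v) = 6 - (v/(-12) - 36/15) = 6 - (v*(-1/12) - 36*1/15) = 6 - (-v/12 - 12/5) = 6 - (-12/5 - v/12) = 6 + (12/5 + v/12) = 42/5 + v/12)
832624/((437 + n(-21, 14))**2) - 4668258/3727141 = 832624/((437 + (42/5 + (1/12)*14))**2) - 4668258/3727141 = 832624/((437 + (42/5 + 7/6))**2) - 4668258*1/3727141 = 832624/((437 + 287/30)**2) - 4668258/3727141 = 832624/((13397/30)**2) - 4668258/3727141 = 832624/(179479609/900) - 4668258/3727141 = 832624*(900/179479609) - 4668258/3727141 = 749361600/179479609 - 4668258/3727141 = 1955119222634478/668945809367869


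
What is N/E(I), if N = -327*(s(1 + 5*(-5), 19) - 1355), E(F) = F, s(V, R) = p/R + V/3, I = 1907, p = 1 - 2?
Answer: 8468646/36233 ≈ 233.73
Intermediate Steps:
p = -1
s(V, R) = -1/R + V/3
N = 8468646/19 (N = -327*((-1/19 + (1 + 5*(-5))/3) - 1355) = -327*((-1*1/19 + (1 - 25)/3) - 1355) = -327*((-1/19 + (⅓)*(-24)) - 1355) = -327*((-1/19 - 8) - 1355) = -327*(-153/19 - 1355) = -327*(-25898/19) = 8468646/19 ≈ 4.4572e+5)
N/E(I) = (8468646/19)/1907 = (8468646/19)*(1/1907) = 8468646/36233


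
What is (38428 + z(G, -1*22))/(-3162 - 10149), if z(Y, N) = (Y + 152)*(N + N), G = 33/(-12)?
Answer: -31861/13311 ≈ -2.3936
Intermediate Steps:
G = -11/4 (G = 33*(-1/12) = -11/4 ≈ -2.7500)
z(Y, N) = 2*N*(152 + Y) (z(Y, N) = (152 + Y)*(2*N) = 2*N*(152 + Y))
(38428 + z(G, -1*22))/(-3162 - 10149) = (38428 + 2*(-1*22)*(152 - 11/4))/(-3162 - 10149) = (38428 + 2*(-22)*(597/4))/(-13311) = (38428 - 6567)*(-1/13311) = 31861*(-1/13311) = -31861/13311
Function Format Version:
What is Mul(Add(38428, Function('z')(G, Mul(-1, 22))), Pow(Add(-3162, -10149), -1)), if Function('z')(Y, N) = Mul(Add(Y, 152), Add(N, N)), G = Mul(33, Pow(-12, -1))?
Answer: Rational(-31861, 13311) ≈ -2.3936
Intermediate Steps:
G = Rational(-11, 4) (G = Mul(33, Rational(-1, 12)) = Rational(-11, 4) ≈ -2.7500)
Function('z')(Y, N) = Mul(2, N, Add(152, Y)) (Function('z')(Y, N) = Mul(Add(152, Y), Mul(2, N)) = Mul(2, N, Add(152, Y)))
Mul(Add(38428, Function('z')(G, Mul(-1, 22))), Pow(Add(-3162, -10149), -1)) = Mul(Add(38428, Mul(2, Mul(-1, 22), Add(152, Rational(-11, 4)))), Pow(Add(-3162, -10149), -1)) = Mul(Add(38428, Mul(2, -22, Rational(597, 4))), Pow(-13311, -1)) = Mul(Add(38428, -6567), Rational(-1, 13311)) = Mul(31861, Rational(-1, 13311)) = Rational(-31861, 13311)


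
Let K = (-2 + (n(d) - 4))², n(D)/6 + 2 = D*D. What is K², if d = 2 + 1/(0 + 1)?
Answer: 1679616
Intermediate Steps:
d = 3 (d = 2 + 1/1 = 2 + 1 = 3)
n(D) = -12 + 6*D² (n(D) = -12 + 6*(D*D) = -12 + 6*D²)
K = 1296 (K = (-2 + ((-12 + 6*3²) - 4))² = (-2 + ((-12 + 6*9) - 4))² = (-2 + ((-12 + 54) - 4))² = (-2 + (42 - 4))² = (-2 + 38)² = 36² = 1296)
K² = 1296² = 1679616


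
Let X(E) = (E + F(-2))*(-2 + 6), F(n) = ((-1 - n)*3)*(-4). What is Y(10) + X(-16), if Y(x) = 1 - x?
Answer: -121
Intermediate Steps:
F(n) = 12 + 12*n (F(n) = (-3 - 3*n)*(-4) = 12 + 12*n)
X(E) = -48 + 4*E (X(E) = (E + (12 + 12*(-2)))*(-2 + 6) = (E + (12 - 24))*4 = (E - 12)*4 = (-12 + E)*4 = -48 + 4*E)
Y(10) + X(-16) = (1 - 1*10) + (-48 + 4*(-16)) = (1 - 10) + (-48 - 64) = -9 - 112 = -121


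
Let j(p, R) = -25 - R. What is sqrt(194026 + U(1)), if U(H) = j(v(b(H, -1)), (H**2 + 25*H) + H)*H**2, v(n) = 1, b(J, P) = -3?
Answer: sqrt(193974) ≈ 440.42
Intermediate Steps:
U(H) = H**2*(-25 - H**2 - 26*H) (U(H) = (-25 - ((H**2 + 25*H) + H))*H**2 = (-25 - (H**2 + 26*H))*H**2 = (-25 + (-H**2 - 26*H))*H**2 = (-25 - H**2 - 26*H)*H**2 = H**2*(-25 - H**2 - 26*H))
sqrt(194026 + U(1)) = sqrt(194026 + 1**2*(-25 - 1*1*(26 + 1))) = sqrt(194026 + 1*(-25 - 1*1*27)) = sqrt(194026 + 1*(-25 - 27)) = sqrt(194026 + 1*(-52)) = sqrt(194026 - 52) = sqrt(193974)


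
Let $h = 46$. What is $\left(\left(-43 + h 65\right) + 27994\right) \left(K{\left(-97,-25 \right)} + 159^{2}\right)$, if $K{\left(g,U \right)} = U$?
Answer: $781445896$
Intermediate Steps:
$\left(\left(-43 + h 65\right) + 27994\right) \left(K{\left(-97,-25 \right)} + 159^{2}\right) = \left(\left(-43 + 46 \cdot 65\right) + 27994\right) \left(-25 + 159^{2}\right) = \left(\left(-43 + 2990\right) + 27994\right) \left(-25 + 25281\right) = \left(2947 + 27994\right) 25256 = 30941 \cdot 25256 = 781445896$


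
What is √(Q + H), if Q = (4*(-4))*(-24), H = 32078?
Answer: √32462 ≈ 180.17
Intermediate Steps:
Q = 384 (Q = -16*(-24) = 384)
√(Q + H) = √(384 + 32078) = √32462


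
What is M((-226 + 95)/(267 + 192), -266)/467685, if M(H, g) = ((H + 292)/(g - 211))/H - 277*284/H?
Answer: 17223941821/29224232595 ≈ 0.58937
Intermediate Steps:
M(H, g) = -78668/H + (292 + H)/(H*(-211 + g)) (M(H, g) = ((292 + H)/(-211 + g))/H - 277*284/H = (292 + H)/(H*(-211 + g)) - 78668/H = -78668/H + (292 + H)/(H*(-211 + g)))
M((-226 + 95)/(267 + 192), -266)/467685 = ((16599240 + (-226 + 95)/(267 + 192) - 78668*(-266))/((((-226 + 95)/(267 + 192)))*(-211 - 266)))/467685 = ((16599240 - 131/459 + 20925688)/(-131/459*(-477)))*(1/467685) = (-1/477*(16599240 - 131*1/459 + 20925688)/(-131*1/459))*(1/467685) = (-1/477*(16599240 - 131/459 + 20925688)/(-131/459))*(1/467685) = -459/131*(-1/477)*17223941821/459*(1/467685) = (17223941821/62487)*(1/467685) = 17223941821/29224232595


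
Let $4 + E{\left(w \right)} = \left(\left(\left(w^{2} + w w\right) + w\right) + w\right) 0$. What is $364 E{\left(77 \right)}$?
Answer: $-1456$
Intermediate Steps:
$E{\left(w \right)} = -4$ ($E{\left(w \right)} = -4 + \left(\left(\left(w^{2} + w w\right) + w\right) + w\right) 0 = -4 + \left(\left(\left(w^{2} + w^{2}\right) + w\right) + w\right) 0 = -4 + \left(\left(2 w^{2} + w\right) + w\right) 0 = -4 + \left(\left(w + 2 w^{2}\right) + w\right) 0 = -4 + \left(2 w + 2 w^{2}\right) 0 = -4 + 0 = -4$)
$364 E{\left(77 \right)} = 364 \left(-4\right) = -1456$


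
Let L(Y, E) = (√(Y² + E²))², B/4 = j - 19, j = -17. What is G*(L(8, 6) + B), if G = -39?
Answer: 1716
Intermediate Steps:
B = -144 (B = 4*(-17 - 19) = 4*(-36) = -144)
L(Y, E) = E² + Y² (L(Y, E) = (√(E² + Y²))² = E² + Y²)
G*(L(8, 6) + B) = -39*((6² + 8²) - 144) = -39*((36 + 64) - 144) = -39*(100 - 144) = -39*(-44) = 1716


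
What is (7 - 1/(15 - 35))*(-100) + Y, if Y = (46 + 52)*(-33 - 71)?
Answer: -10897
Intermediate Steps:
Y = -10192 (Y = 98*(-104) = -10192)
(7 - 1/(15 - 35))*(-100) + Y = (7 - 1/(15 - 35))*(-100) - 10192 = (7 - 1/(-20))*(-100) - 10192 = (7 - 1*(-1/20))*(-100) - 10192 = (7 + 1/20)*(-100) - 10192 = (141/20)*(-100) - 10192 = -705 - 10192 = -10897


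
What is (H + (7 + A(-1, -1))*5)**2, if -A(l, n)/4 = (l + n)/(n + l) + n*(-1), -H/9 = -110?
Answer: 970225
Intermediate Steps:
H = 990 (H = -9*(-110) = 990)
A(l, n) = -4 + 4*n (A(l, n) = -4*((l + n)/(n + l) + n*(-1)) = -4*((l + n)/(l + n) - n) = -4*(1 - n) = -4 + 4*n)
(H + (7 + A(-1, -1))*5)**2 = (990 + (7 + (-4 + 4*(-1)))*5)**2 = (990 + (7 + (-4 - 4))*5)**2 = (990 + (7 - 8)*5)**2 = (990 - 1*5)**2 = (990 - 5)**2 = 985**2 = 970225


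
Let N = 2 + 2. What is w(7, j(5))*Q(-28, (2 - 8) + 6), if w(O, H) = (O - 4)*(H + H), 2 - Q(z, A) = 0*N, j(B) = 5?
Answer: 60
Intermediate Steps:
N = 4
Q(z, A) = 2 (Q(z, A) = 2 - 0*4 = 2 - 1*0 = 2 + 0 = 2)
w(O, H) = 2*H*(-4 + O) (w(O, H) = (-4 + O)*(2*H) = 2*H*(-4 + O))
w(7, j(5))*Q(-28, (2 - 8) + 6) = (2*5*(-4 + 7))*2 = (2*5*3)*2 = 30*2 = 60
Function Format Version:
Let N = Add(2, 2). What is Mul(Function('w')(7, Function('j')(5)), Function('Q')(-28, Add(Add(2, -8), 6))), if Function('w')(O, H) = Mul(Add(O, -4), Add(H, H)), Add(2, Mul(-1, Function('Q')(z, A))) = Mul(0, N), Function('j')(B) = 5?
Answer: 60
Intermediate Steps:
N = 4
Function('Q')(z, A) = 2 (Function('Q')(z, A) = Add(2, Mul(-1, Mul(0, 4))) = Add(2, Mul(-1, 0)) = Add(2, 0) = 2)
Function('w')(O, H) = Mul(2, H, Add(-4, O)) (Function('w')(O, H) = Mul(Add(-4, O), Mul(2, H)) = Mul(2, H, Add(-4, O)))
Mul(Function('w')(7, Function('j')(5)), Function('Q')(-28, Add(Add(2, -8), 6))) = Mul(Mul(2, 5, Add(-4, 7)), 2) = Mul(Mul(2, 5, 3), 2) = Mul(30, 2) = 60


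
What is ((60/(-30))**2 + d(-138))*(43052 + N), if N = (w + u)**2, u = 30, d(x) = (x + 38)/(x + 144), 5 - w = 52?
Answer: -548986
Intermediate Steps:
w = -47 (w = 5 - 1*52 = 5 - 52 = -47)
d(x) = (38 + x)/(144 + x)
N = 289 (N = (-47 + 30)**2 = (-17)**2 = 289)
((60/(-30))**2 + d(-138))*(43052 + N) = ((60/(-30))**2 + (38 - 138)/(144 - 138))*(43052 + 289) = ((60*(-1/30))**2 - 100/6)*43341 = ((-2)**2 + (1/6)*(-100))*43341 = (4 - 50/3)*43341 = -38/3*43341 = -548986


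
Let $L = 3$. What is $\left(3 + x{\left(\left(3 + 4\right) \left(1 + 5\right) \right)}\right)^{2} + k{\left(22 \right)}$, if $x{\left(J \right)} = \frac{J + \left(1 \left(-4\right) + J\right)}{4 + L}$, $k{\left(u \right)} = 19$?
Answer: $\frac{11132}{49} \approx 227.18$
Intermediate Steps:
$x{\left(J \right)} = - \frac{4}{7} + \frac{2 J}{7}$ ($x{\left(J \right)} = \frac{J + \left(1 \left(-4\right) + J\right)}{4 + 3} = \frac{J + \left(-4 + J\right)}{7} = \left(-4 + 2 J\right) \frac{1}{7} = - \frac{4}{7} + \frac{2 J}{7}$)
$\left(3 + x{\left(\left(3 + 4\right) \left(1 + 5\right) \right)}\right)^{2} + k{\left(22 \right)} = \left(3 - \left(\frac{4}{7} - \frac{2 \left(3 + 4\right) \left(1 + 5\right)}{7}\right)\right)^{2} + 19 = \left(3 - \left(\frac{4}{7} - \frac{2 \cdot 7 \cdot 6}{7}\right)\right)^{2} + 19 = \left(3 + \left(- \frac{4}{7} + \frac{2}{7} \cdot 42\right)\right)^{2} + 19 = \left(3 + \left(- \frac{4}{7} + 12\right)\right)^{2} + 19 = \left(3 + \frac{80}{7}\right)^{2} + 19 = \left(\frac{101}{7}\right)^{2} + 19 = \frac{10201}{49} + 19 = \frac{11132}{49}$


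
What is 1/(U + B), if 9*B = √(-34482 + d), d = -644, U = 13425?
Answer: 1087425/14598715751 - 9*I*√35126/14598715751 ≈ 7.4488e-5 - 1.1554e-7*I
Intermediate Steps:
B = I*√35126/9 (B = √(-34482 - 644)/9 = √(-35126)/9 = (I*√35126)/9 = I*√35126/9 ≈ 20.824*I)
1/(U + B) = 1/(13425 + I*√35126/9)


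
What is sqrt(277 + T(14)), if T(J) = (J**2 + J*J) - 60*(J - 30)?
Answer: 3*sqrt(181) ≈ 40.361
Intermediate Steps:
T(J) = 1800 - 60*J + 2*J**2 (T(J) = (J**2 + J**2) - 60*(-30 + J) = 2*J**2 + (1800 - 60*J) = 1800 - 60*J + 2*J**2)
sqrt(277 + T(14)) = sqrt(277 + (1800 - 60*14 + 2*14**2)) = sqrt(277 + (1800 - 840 + 2*196)) = sqrt(277 + (1800 - 840 + 392)) = sqrt(277 + 1352) = sqrt(1629) = 3*sqrt(181)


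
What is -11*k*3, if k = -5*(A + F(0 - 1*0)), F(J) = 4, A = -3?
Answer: 165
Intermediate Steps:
k = -5 (k = -5*(-3 + 4) = -5*1 = -5)
-11*k*3 = -11*(-5)*3 = 55*3 = 165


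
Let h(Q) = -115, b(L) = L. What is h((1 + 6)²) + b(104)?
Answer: -11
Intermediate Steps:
h((1 + 6)²) + b(104) = -115 + 104 = -11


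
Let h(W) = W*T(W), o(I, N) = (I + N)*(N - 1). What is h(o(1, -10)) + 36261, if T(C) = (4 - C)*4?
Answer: -1359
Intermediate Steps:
o(I, N) = (-1 + N)*(I + N) (o(I, N) = (I + N)*(-1 + N) = (-1 + N)*(I + N))
T(C) = 16 - 4*C
h(W) = W*(16 - 4*W)
h(o(1, -10)) + 36261 = 4*((-10)² - 1*1 - 1*(-10) + 1*(-10))*(4 - ((-10)² - 1*1 - 1*(-10) + 1*(-10))) + 36261 = 4*(100 - 1 + 10 - 10)*(4 - (100 - 1 + 10 - 10)) + 36261 = 4*99*(4 - 1*99) + 36261 = 4*99*(4 - 99) + 36261 = 4*99*(-95) + 36261 = -37620 + 36261 = -1359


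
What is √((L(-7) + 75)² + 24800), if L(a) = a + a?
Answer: 3*√3169 ≈ 168.88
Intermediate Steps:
L(a) = 2*a
√((L(-7) + 75)² + 24800) = √((2*(-7) + 75)² + 24800) = √((-14 + 75)² + 24800) = √(61² + 24800) = √(3721 + 24800) = √28521 = 3*√3169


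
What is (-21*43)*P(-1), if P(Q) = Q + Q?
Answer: 1806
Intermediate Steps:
P(Q) = 2*Q
(-21*43)*P(-1) = (-21*43)*(2*(-1)) = -903*(-2) = 1806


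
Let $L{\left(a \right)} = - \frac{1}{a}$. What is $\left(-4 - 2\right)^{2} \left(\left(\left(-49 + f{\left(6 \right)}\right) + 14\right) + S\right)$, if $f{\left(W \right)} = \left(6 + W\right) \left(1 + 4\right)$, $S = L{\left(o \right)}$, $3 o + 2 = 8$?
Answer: $882$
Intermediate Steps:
$o = 2$ ($o = - \frac{2}{3} + \frac{1}{3} \cdot 8 = - \frac{2}{3} + \frac{8}{3} = 2$)
$S = - \frac{1}{2} \approx -0.5$
$f{\left(W \right)} = 30 + 5 W$ ($f{\left(W \right)} = \left(6 + W\right) 5 = 30 + 5 W$)
$\left(-4 - 2\right)^{2} \left(\left(\left(-49 + f{\left(6 \right)}\right) + 14\right) + S\right) = \left(-4 - 2\right)^{2} \left(\left(\left(-49 + \left(30 + 5 \cdot 6\right)\right) + 14\right) - \frac{1}{2}\right) = \left(-6\right)^{2} \left(\left(\left(-49 + \left(30 + 30\right)\right) + 14\right) - \frac{1}{2}\right) = 36 \left(\left(\left(-49 + 60\right) + 14\right) - \frac{1}{2}\right) = 36 \left(\left(11 + 14\right) - \frac{1}{2}\right) = 36 \left(25 - \frac{1}{2}\right) = 36 \cdot \frac{49}{2} = 882$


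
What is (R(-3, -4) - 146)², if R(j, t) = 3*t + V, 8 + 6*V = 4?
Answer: 226576/9 ≈ 25175.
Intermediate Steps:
V = -⅔ (V = -4/3 + (⅙)*4 = -4/3 + ⅔ = -⅔ ≈ -0.66667)
R(j, t) = -⅔ + 3*t (R(j, t) = 3*t - ⅔ = -⅔ + 3*t)
(R(-3, -4) - 146)² = ((-⅔ + 3*(-4)) - 146)² = ((-⅔ - 12) - 146)² = (-38/3 - 146)² = (-476/3)² = 226576/9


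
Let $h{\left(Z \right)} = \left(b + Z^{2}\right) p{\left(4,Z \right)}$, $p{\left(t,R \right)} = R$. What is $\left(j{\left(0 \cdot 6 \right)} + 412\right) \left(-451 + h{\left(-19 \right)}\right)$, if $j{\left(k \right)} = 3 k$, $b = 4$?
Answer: $-3043032$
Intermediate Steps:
$h{\left(Z \right)} = Z \left(4 + Z^{2}\right)$ ($h{\left(Z \right)} = \left(4 + Z^{2}\right) Z = Z \left(4 + Z^{2}\right)$)
$\left(j{\left(0 \cdot 6 \right)} + 412\right) \left(-451 + h{\left(-19 \right)}\right) = \left(3 \cdot 0 \cdot 6 + 412\right) \left(-451 - 19 \left(4 + \left(-19\right)^{2}\right)\right) = \left(3 \cdot 0 + 412\right) \left(-451 - 19 \left(4 + 361\right)\right) = \left(0 + 412\right) \left(-451 - 6935\right) = 412 \left(-451 - 6935\right) = 412 \left(-7386\right) = -3043032$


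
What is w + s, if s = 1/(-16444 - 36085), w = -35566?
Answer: -1868246415/52529 ≈ -35566.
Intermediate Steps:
s = -1/52529 (s = 1/(-52529) = -1/52529 ≈ -1.9037e-5)
w + s = -35566 - 1/52529 = -1868246415/52529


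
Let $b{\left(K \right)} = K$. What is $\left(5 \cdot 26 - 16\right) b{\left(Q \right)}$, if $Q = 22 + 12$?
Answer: $3876$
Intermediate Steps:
$Q = 34$
$\left(5 \cdot 26 - 16\right) b{\left(Q \right)} = \left(5 \cdot 26 - 16\right) 34 = \left(130 - 16\right) 34 = 114 \cdot 34 = 3876$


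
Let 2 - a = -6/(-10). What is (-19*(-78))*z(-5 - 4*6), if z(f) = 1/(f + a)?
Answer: -1235/23 ≈ -53.696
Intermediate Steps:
a = 7/5 (a = 2 - (-6)/(-10) = 2 - (-6)*(-1)/10 = 2 - 1*⅗ = 2 - ⅗ = 7/5 ≈ 1.4000)
z(f) = 1/(7/5 + f) (z(f) = 1/(f + 7/5) = 1/(7/5 + f))
(-19*(-78))*z(-5 - 4*6) = (-19*(-78))*(5/(7 + 5*(-5 - 4*6))) = 1482*(5/(7 + 5*(-5 - 24))) = 1482*(5/(7 + 5*(-29))) = 1482*(5/(7 - 145)) = 1482*(5/(-138)) = 1482*(5*(-1/138)) = 1482*(-5/138) = -1235/23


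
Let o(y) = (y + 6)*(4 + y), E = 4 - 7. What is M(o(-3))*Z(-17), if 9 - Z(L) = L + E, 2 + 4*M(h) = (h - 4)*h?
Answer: -145/4 ≈ -36.250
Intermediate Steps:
E = -3
o(y) = (4 + y)*(6 + y) (o(y) = (6 + y)*(4 + y) = (4 + y)*(6 + y))
M(h) = -½ + h*(-4 + h)/4 (M(h) = -½ + ((h - 4)*h)/4 = -½ + ((-4 + h)*h)/4 = -½ + (h*(-4 + h))/4 = -½ + h*(-4 + h)/4)
Z(L) = 12 - L (Z(L) = 9 - (L - 3) = 9 - (-3 + L) = 9 + (3 - L) = 12 - L)
M(o(-3))*Z(-17) = (-½ - (24 + (-3)² + 10*(-3)) + (24 + (-3)² + 10*(-3))²/4)*(12 - 1*(-17)) = (-½ - (24 + 9 - 30) + (24 + 9 - 30)²/4)*(12 + 17) = (-½ - 1*3 + (¼)*3²)*29 = (-½ - 3 + (¼)*9)*29 = (-½ - 3 + 9/4)*29 = -5/4*29 = -145/4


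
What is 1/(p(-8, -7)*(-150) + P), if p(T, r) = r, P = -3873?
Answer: -1/2823 ≈ -0.00035423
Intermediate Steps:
1/(p(-8, -7)*(-150) + P) = 1/(-7*(-150) - 3873) = 1/(1050 - 3873) = 1/(-2823) = -1/2823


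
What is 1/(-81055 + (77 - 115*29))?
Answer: -1/84313 ≈ -1.1861e-5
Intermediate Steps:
1/(-81055 + (77 - 115*29)) = 1/(-81055 + (77 - 3335)) = 1/(-81055 - 3258) = 1/(-84313) = -1/84313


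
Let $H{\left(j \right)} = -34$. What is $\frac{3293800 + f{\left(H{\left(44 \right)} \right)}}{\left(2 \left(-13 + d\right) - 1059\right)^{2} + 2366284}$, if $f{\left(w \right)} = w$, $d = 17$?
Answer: $\frac{3293766}{3470885} \approx 0.94897$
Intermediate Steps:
$\frac{3293800 + f{\left(H{\left(44 \right)} \right)}}{\left(2 \left(-13 + d\right) - 1059\right)^{2} + 2366284} = \frac{3293800 - 34}{\left(2 \left(-13 + 17\right) - 1059\right)^{2} + 2366284} = \frac{3293766}{\left(2 \cdot 4 - 1059\right)^{2} + 2366284} = \frac{3293766}{\left(8 - 1059\right)^{2} + 2366284} = \frac{3293766}{\left(-1051\right)^{2} + 2366284} = \frac{3293766}{1104601 + 2366284} = \frac{3293766}{3470885}$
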